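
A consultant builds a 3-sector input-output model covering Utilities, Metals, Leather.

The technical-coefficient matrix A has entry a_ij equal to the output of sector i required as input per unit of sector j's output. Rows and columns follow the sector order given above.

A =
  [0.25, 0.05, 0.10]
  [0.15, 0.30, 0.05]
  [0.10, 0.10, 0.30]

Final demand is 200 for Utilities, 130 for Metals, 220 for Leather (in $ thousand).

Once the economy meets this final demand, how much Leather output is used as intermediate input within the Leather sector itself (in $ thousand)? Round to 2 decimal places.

z_33 = 121.16

I − A =
  [   0.75    -0.05    -0.10]
  [  -0.15     0.70    -0.05]
  [  -0.10    -0.10     0.70]
Cofactors of I−A, C_ij = (−1)^(i+j)·(minor ij) (rows/columns in the sector order above):
  C_11 = (0.70)(0.70) − (-0.05)(-0.10) = 0.4850
  C_12 = −[(-0.15)(0.70) − (-0.05)(-0.10)] = 0.1100
  C_13 = (-0.15)(-0.10) − (0.70)(-0.10) = 0.0850
  C_21 = −[(-0.05)(0.70) − (-0.10)(-0.10)] = 0.0450
  C_22 = (0.75)(0.70) − (-0.10)(-0.10) = 0.5150
  C_23 = −[(0.75)(-0.10) − (-0.05)(-0.10)] = 0.0800
  C_31 = (-0.05)(-0.05) − (-0.10)(0.70) = 0.0725
  C_32 = −[(0.75)(-0.05) − (-0.10)(-0.15)] = 0.0525
  C_33 = (0.75)(0.70) − (-0.05)(-0.15) = 0.5175
det(I−A) = Σ_j (I−A)_1j·C_1j = (0.75)(0.4850) + (-0.05)(0.1100) + (-0.10)(0.0850) = 0.34975
adj(I−A) = Cᵀ =
  [ 0.4850   0.0450   0.0725]
  [ 0.1100   0.5150   0.0525]
  [ 0.0850   0.0800   0.5175]
(I − A)⁻¹ = adj(I−A) / det(I−A) ≈
  [   1.3867     0.1287     0.2073]
  [   0.3145     1.4725     0.1501]
  [   0.2430     0.2287     1.4796]
First solve x = (I − A)⁻¹ d = adj(I−A)·d / det(I−A); in particular x_3 = (0.0850·200 + 0.0800·130 + 0.5175·220) / 0.34975 = 141.25 / 0.34975 ≈ 403.8599.
Intermediate flow from 3 to 3: z_33 = a_33 · x_3 = 0.30 × 141.25 / 0.34975 = 42.375 / 0.34975 ≈ 121.16.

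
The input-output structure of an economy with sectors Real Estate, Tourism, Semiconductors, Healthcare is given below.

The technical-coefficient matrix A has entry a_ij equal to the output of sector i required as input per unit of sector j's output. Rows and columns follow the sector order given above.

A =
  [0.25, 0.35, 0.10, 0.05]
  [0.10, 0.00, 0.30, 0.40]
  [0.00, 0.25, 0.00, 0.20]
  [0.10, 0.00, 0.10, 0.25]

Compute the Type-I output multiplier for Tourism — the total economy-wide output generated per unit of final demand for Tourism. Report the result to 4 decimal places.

m_T = 2.2812

I − A =
  [   0.75    -0.35    -0.10    -0.05]
  [  -0.10     1.00    -0.30    -0.40]
  [   0.00    -0.25     1.00    -0.20]
  [  -0.10     0.00    -0.10     0.75]
Compute the cofactors C_ij = (−1)^(i+j)·(3×3 minor ij) of I−A; the adjugate is their transpose:
adj(I−A) = Cᵀ =
  [ 0.663750   0.275500   0.172750   0.237250]
  [ 0.119000   0.540500   0.209250   0.352000]
  [ 0.048750   0.146375   0.517250   0.219250]
  [ 0.095000   0.056250   0.092000   0.656250]
det(I−A) = Σ_j (I−A)_1j·C_1j = (0.75)(0.663750) + (-0.35)(0.119000) + (-0.10)(0.048750) + (-0.05)(0.095000) = 0.4465375
(I − A)⁻¹ = adj(I−A) / det(I−A) ≈
  [   1.48644     0.61697     0.38687     0.53131]
  [   0.26649     1.21042     0.46861     0.78829]
  [   0.10917     0.32780     1.15836     0.49100]
  [   0.21275     0.12597     0.20603     1.46964]
The output multiplier for sector j is the column-j sum of the Leontief inverse (I − A)⁻¹ = adj(I−A) / det(I−A).
Column T of adj(I−A): (0.275500, 0.540500, 0.146375, 0.056250); det(I−A) = 0.4465375.
m_T = (0.275500 + 0.540500 + 0.146375 + 0.056250) / 0.4465375 = 1.018625 / 0.4465375 ≈ 2.2812.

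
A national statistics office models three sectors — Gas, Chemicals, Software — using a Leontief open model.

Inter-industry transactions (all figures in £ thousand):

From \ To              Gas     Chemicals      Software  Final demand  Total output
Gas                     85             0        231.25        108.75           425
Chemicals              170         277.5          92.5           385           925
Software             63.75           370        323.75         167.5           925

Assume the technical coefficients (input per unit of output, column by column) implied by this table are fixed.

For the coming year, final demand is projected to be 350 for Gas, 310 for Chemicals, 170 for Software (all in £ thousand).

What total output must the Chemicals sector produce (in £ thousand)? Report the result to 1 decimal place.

Technical coefficients a_ij = z_ij / X_j:
  a_GG = 85/425 = 0.20, a_CG = 170/425 = 0.40, a_SG = 63.75/425 = 0.15
  a_GC = 0/925 = 0.00, a_CC = 277.5/925 = 0.30, a_SC = 370/925 = 0.40
  a_GS = 231.25/925 = 0.25, a_CS = 92.5/925 = 0.10, a_SS = 323.75/925 = 0.35
I − A =
  [   0.80     0.00    -0.25]
  [  -0.40     0.70    -0.10]
  [  -0.15    -0.40     0.65]
Cofactors of I−A, C_ij = (−1)^(i+j)·(minor ij) (rows/columns in the sector order above):
  C_11 = (0.70)(0.65) − (-0.10)(-0.40) = 0.4150
  C_12 = −[(-0.40)(0.65) − (-0.10)(-0.15)] = 0.2750
  C_13 = (-0.40)(-0.40) − (0.70)(-0.15) = 0.2650
  C_21 = −[(0.00)(0.65) − (-0.25)(-0.40)] = 0.1000
  C_22 = (0.80)(0.65) − (-0.25)(-0.15) = 0.4825
  C_23 = −[(0.80)(-0.40) − (0.00)(-0.15)] = 0.3200
  C_31 = (0.00)(-0.10) − (-0.25)(0.70) = 0.1750
  C_32 = −[(0.80)(-0.10) − (-0.25)(-0.40)] = 0.1800
  C_33 = (0.80)(0.70) − (0.00)(-0.40) = 0.5600
det(I−A) = Σ_j (I−A)_1j·C_1j = (0.80)(0.4150) + (0.00)(0.2750) + (-0.25)(0.2650) = 0.26575
adj(I−A) = Cᵀ =
  [ 0.4150   0.1000   0.1750]
  [ 0.2750   0.4825   0.1800]
  [ 0.2650   0.3200   0.5600]
(I − A)⁻¹ = adj(I−A) / det(I−A) ≈
  [   1.5616     0.3763     0.6585]
  [   1.0348     1.8156     0.6773]
  [   0.9972     1.2041     2.1072]
x = (I − A)⁻¹ d = adj(I−A)·d / det(I−A), with det(I−A) = 0.26575:
  x_G = (0.4150·350 + 0.1000·310 + 0.1750·170) / 0.26575 = 206.00 / 0.26575 ≈ 775.2
  x_C = (0.2750·350 + 0.4825·310 + 0.1800·170) / 0.26575 = 276.425 / 0.26575 ≈ 1040.2
  x_S = (0.2650·350 + 0.3200·310 + 0.5600·170) / 0.26575 = 287.15 / 0.26575 ≈ 1080.5

x_C = 1040.2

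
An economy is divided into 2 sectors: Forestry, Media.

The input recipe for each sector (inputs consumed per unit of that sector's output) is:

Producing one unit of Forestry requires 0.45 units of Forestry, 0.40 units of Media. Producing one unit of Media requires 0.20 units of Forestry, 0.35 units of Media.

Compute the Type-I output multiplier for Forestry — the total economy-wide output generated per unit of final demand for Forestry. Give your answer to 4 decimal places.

I − A =
  [   0.55    -0.20]
  [  -0.40     0.65]
det(I−A) = (0.55)(0.65) − (-0.20)(-0.40) = 0.2775
adj(I−A) = [[0.65, 0.20], [0.40, 0.55]]
(I − A)⁻¹ = adj(I−A) / det(I−A) ≈
  [   2.34234     0.72072]
  [   1.44144     1.98198]
The output multiplier for sector j is the column-j sum of the Leontief inverse (I − A)⁻¹ = adj(I−A) / det(I−A).
Column 1 of adj(I−A): (0.65, 0.40); det(I−A) = 0.2775.
m_1 = (0.65 + 0.40) / 0.2775 = 1.05 / 0.2775 ≈ 3.7838.

m_1 = 3.7838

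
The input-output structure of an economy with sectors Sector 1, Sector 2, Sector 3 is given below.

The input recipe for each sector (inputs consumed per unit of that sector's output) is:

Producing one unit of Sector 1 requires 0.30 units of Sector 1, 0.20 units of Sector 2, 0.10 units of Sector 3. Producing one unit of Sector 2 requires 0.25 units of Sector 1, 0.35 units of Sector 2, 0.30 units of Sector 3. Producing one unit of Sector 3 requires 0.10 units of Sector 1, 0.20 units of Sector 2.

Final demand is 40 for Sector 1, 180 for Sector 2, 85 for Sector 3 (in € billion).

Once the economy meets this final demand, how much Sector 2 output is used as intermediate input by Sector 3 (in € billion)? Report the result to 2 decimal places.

z_23 = 47.31

I − A =
  [   0.70    -0.25    -0.10]
  [  -0.20     0.65    -0.20]
  [  -0.10    -0.30     1.00]
Cofactors of I−A, C_ij = (−1)^(i+j)·(minor ij) (rows/columns in the sector order above):
  C_11 = (0.65)(1.00) − (-0.20)(-0.30) = 0.5900
  C_12 = −[(-0.20)(1.00) − (-0.20)(-0.10)] = 0.2200
  C_13 = (-0.20)(-0.30) − (0.65)(-0.10) = 0.1250
  C_21 = −[(-0.25)(1.00) − (-0.10)(-0.30)] = 0.2800
  C_22 = (0.70)(1.00) − (-0.10)(-0.10) = 0.6900
  C_23 = −[(0.70)(-0.30) − (-0.25)(-0.10)] = 0.2350
  C_31 = (-0.25)(-0.20) − (-0.10)(0.65) = 0.1150
  C_32 = −[(0.70)(-0.20) − (-0.10)(-0.20)] = 0.1600
  C_33 = (0.70)(0.65) − (-0.25)(-0.20) = 0.4050
det(I−A) = Σ_j (I−A)_1j·C_1j = (0.70)(0.5900) + (-0.25)(0.2200) + (-0.10)(0.1250) = 0.3455
adj(I−A) = Cᵀ =
  [ 0.5900   0.2800   0.1150]
  [ 0.2200   0.6900   0.1600]
  [ 0.1250   0.2350   0.4050]
(I − A)⁻¹ = adj(I−A) / det(I−A) ≈
  [   1.7077     0.8104     0.3329]
  [   0.6368     1.9971     0.4631]
  [   0.3618     0.6802     1.1722]
First solve x = (I − A)⁻¹ d = adj(I−A)·d / det(I−A); in particular x_3 = (0.1250·40 + 0.2350·180 + 0.4050·85) / 0.3455 = 81.725 / 0.3455 ≈ 236.5412.
Intermediate flow from 2 to 3: z_23 = a_23 · x_3 = 0.20 × 81.725 / 0.3455 = 16.345 / 0.3455 ≈ 47.31.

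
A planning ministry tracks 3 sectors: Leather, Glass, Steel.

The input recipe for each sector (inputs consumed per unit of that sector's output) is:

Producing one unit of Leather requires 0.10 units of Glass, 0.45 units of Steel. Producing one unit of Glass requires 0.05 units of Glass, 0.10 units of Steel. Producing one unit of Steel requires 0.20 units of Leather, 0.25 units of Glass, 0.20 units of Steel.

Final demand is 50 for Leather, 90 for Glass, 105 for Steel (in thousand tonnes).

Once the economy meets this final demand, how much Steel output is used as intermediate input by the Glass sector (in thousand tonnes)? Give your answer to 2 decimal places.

I − A =
  [   1.00     0.00    -0.20]
  [  -0.10     0.95    -0.25]
  [  -0.45    -0.10     0.80]
Cofactors of I−A, C_ij = (−1)^(i+j)·(minor ij) (rows/columns in the sector order above):
  C_11 = (0.95)(0.80) − (-0.25)(-0.10) = 0.7350
  C_12 = −[(-0.10)(0.80) − (-0.25)(-0.45)] = 0.1925
  C_13 = (-0.10)(-0.10) − (0.95)(-0.45) = 0.4375
  C_21 = −[(0.00)(0.80) − (-0.20)(-0.10)] = 0.0200
  C_22 = (1.00)(0.80) − (-0.20)(-0.45) = 0.7100
  C_23 = −[(1.00)(-0.10) − (0.00)(-0.45)] = 0.1000
  C_31 = (0.00)(-0.25) − (-0.20)(0.95) = 0.1900
  C_32 = −[(1.00)(-0.25) − (-0.20)(-0.10)] = 0.2700
  C_33 = (1.00)(0.95) − (0.00)(-0.10) = 0.9500
det(I−A) = Σ_j (I−A)_1j·C_1j = (1.00)(0.7350) + (0.00)(0.1925) + (-0.20)(0.4375) = 0.6475
adj(I−A) = Cᵀ =
  [ 0.7350   0.0200   0.1900]
  [ 0.1925   0.7100   0.2700]
  [ 0.4375   0.1000   0.9500]
(I − A)⁻¹ = adj(I−A) / det(I−A) ≈
  [   1.1351     0.0309     0.2934]
  [   0.2973     1.0965     0.4170]
  [   0.6757     0.1544     1.4672]
First solve x = (I − A)⁻¹ d = adj(I−A)·d / det(I−A); in particular x_G = (0.1925·50 + 0.7100·90 + 0.2700·105) / 0.6475 = 101.875 / 0.6475 ≈ 157.3359.
Intermediate flow from S to G: z_SG = a_SG · x_G = 0.10 × 101.875 / 0.6475 = 10.1875 / 0.6475 ≈ 15.73.

z_SG = 15.73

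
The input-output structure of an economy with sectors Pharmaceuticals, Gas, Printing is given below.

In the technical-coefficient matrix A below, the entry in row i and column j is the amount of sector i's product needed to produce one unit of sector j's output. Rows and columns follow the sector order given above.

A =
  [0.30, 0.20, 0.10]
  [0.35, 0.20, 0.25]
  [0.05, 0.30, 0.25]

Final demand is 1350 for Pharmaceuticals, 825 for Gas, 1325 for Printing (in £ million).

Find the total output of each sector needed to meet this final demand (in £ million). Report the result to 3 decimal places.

x_1 = 3454.698, x_2 = 3619.128, x_3 = 3444.631

I − A =
  [   0.70    -0.20    -0.10]
  [  -0.35     0.80    -0.25]
  [  -0.05    -0.30     0.75]
Cofactors of I−A, C_ij = (−1)^(i+j)·(minor ij) (rows/columns in the sector order above):
  C_11 = (0.80)(0.75) − (-0.25)(-0.30) = 0.5250
  C_12 = −[(-0.35)(0.75) − (-0.25)(-0.05)] = 0.2750
  C_13 = (-0.35)(-0.30) − (0.80)(-0.05) = 0.1450
  C_21 = −[(-0.20)(0.75) − (-0.10)(-0.30)] = 0.1800
  C_22 = (0.70)(0.75) − (-0.10)(-0.05) = 0.5200
  C_23 = −[(0.70)(-0.30) − (-0.20)(-0.05)] = 0.2200
  C_31 = (-0.20)(-0.25) − (-0.10)(0.80) = 0.1300
  C_32 = −[(0.70)(-0.25) − (-0.10)(-0.35)] = 0.2100
  C_33 = (0.70)(0.80) − (-0.20)(-0.35) = 0.4900
det(I−A) = Σ_j (I−A)_1j·C_1j = (0.70)(0.5250) + (-0.20)(0.2750) + (-0.10)(0.1450) = 0.2980
adj(I−A) = Cᵀ =
  [ 0.5250   0.1800   0.1300]
  [ 0.2750   0.5200   0.2100]
  [ 0.1450   0.2200   0.4900]
(I − A)⁻¹ = adj(I−A) / det(I−A) ≈
  [   1.7617     0.6040     0.4362]
  [   0.9228     1.7450     0.7047]
  [   0.4866     0.7383     1.6443]
x = (I − A)⁻¹ d = adj(I−A)·d / det(I−A), with det(I−A) = 0.2980:
  x_1 = (0.5250·1350 + 0.1800·825 + 0.1300·1325) / 0.2980 = 1029.50 / 0.2980 ≈ 3454.698
  x_2 = (0.2750·1350 + 0.5200·825 + 0.2100·1325) / 0.2980 = 1078.50 / 0.2980 ≈ 3619.128
  x_3 = (0.1450·1350 + 0.2200·825 + 0.4900·1325) / 0.2980 = 1026.50 / 0.2980 ≈ 3444.631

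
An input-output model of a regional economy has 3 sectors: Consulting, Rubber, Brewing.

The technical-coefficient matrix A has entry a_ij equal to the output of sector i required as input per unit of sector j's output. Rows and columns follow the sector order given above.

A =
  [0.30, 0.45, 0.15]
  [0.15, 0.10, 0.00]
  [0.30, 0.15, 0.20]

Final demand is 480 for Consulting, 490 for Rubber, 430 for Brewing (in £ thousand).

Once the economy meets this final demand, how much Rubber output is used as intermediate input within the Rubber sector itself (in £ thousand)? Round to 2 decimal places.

z_22 = 78.70

I − A =
  [   0.70    -0.45    -0.15]
  [  -0.15     0.90     0.00]
  [  -0.30    -0.15     0.80]
Cofactors of I−A, C_ij = (−1)^(i+j)·(minor ij) (rows/columns in the sector order above):
  C_11 = (0.90)(0.80) − (0.00)(-0.15) = 0.7200
  C_12 = −[(-0.15)(0.80) − (0.00)(-0.30)] = 0.1200
  C_13 = (-0.15)(-0.15) − (0.90)(-0.30) = 0.2925
  C_21 = −[(-0.45)(0.80) − (-0.15)(-0.15)] = 0.3825
  C_22 = (0.70)(0.80) − (-0.15)(-0.30) = 0.5150
  C_23 = −[(0.70)(-0.15) − (-0.45)(-0.30)] = 0.2400
  C_31 = (-0.45)(0.00) − (-0.15)(0.90) = 0.1350
  C_32 = −[(0.70)(0.00) − (-0.15)(-0.15)] = 0.0225
  C_33 = (0.70)(0.90) − (-0.45)(-0.15) = 0.5625
det(I−A) = Σ_j (I−A)_1j·C_1j = (0.70)(0.7200) + (-0.45)(0.1200) + (-0.15)(0.2925) = 0.406125
adj(I−A) = Cᵀ =
  [ 0.7200   0.3825   0.1350]
  [ 0.1200   0.5150   0.0225]
  [ 0.2925   0.2400   0.5625]
(I − A)⁻¹ = adj(I−A) / det(I−A) ≈
  [   1.7729     0.9418     0.3324]
  [   0.2955     1.2681     0.0554]
  [   0.7202     0.5910     1.3850]
First solve x = (I − A)⁻¹ d = adj(I−A)·d / det(I−A); in particular x_2 = (0.1200·480 + 0.5150·490 + 0.0225·430) / 0.406125 = 319.625 / 0.406125 ≈ 787.0114.
Intermediate flow from 2 to 2: z_22 = a_22 · x_2 = 0.10 × 319.625 / 0.406125 = 31.9625 / 0.406125 ≈ 78.70.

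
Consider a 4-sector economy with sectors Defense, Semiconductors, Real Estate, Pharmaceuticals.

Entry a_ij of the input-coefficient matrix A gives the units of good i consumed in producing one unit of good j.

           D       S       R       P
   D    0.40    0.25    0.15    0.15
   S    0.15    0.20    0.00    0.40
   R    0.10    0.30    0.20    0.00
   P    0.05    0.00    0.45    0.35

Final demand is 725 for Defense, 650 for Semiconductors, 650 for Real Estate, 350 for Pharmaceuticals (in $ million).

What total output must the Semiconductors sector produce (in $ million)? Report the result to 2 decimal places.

x_S = 2634.00

I − A =
  [   0.60    -0.25    -0.15    -0.15]
  [  -0.15     0.80     0.00    -0.40]
  [  -0.10    -0.30     0.80     0.00]
  [  -0.05     0.00    -0.45     0.65]
Compute the cofactors C_ij = (−1)^(i+j)·(3×3 minor ij) of I−A; the adjugate is their transpose:
adj(I−A) = Cᵀ =
  [ 0.362000   0.179500   0.177000   0.194000]
  [ 0.112000   0.289500   0.135750   0.204000]
  [ 0.087250   0.131000   0.276625   0.100750]
  [ 0.088250   0.104500   0.205125   0.335250]
det(I−A) = Σ_j (I−A)_1j·C_1j = (0.60)(0.362000) + (-0.25)(0.112000) + (-0.15)(0.087250) + (-0.15)(0.088250) = 0.162875
(I − A)⁻¹ = adj(I−A) / det(I−A) ≈
  [   2.2226     1.1021     1.0867     1.1911]
  [   0.6876     1.7774     0.8335     1.2525]
  [   0.5357     0.8043     1.6984     0.6186]
  [   0.5418     0.6416     1.2594     2.0583]
x = (I − A)⁻¹ d = adj(I−A)·d / det(I−A), with det(I−A) = 0.162875:
  x_D = (0.362000·725 + 0.179500·650 + 0.177000·650 + 0.194000·350) / 0.162875 = 562.075 / 0.162875 ≈ 3450.96
  x_S = (0.112000·725 + 0.289500·650 + 0.135750·650 + 0.204000·350) / 0.162875 = 429.0125 / 0.162875 ≈ 2634.00
  x_R = (0.087250·725 + 0.131000·650 + 0.276625·650 + 0.100750·350) / 0.162875 = 363.475 / 0.162875 ≈ 2231.62
  x_P = (0.088250·725 + 0.104500·650 + 0.205125·650 + 0.335250·350) / 0.162875 = 382.575 / 0.162875 ≈ 2348.89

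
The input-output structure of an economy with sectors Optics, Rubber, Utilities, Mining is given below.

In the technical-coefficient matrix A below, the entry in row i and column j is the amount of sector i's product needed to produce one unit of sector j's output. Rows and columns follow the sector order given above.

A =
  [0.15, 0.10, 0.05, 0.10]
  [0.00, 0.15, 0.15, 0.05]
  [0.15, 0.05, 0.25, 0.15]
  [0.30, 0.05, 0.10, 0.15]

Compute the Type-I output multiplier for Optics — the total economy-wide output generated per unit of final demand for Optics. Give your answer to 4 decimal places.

m_O = 2.2120

I − A =
  [   0.85    -0.10    -0.05    -0.10]
  [   0.00     0.85    -0.15    -0.05]
  [  -0.15    -0.05     0.75    -0.15]
  [  -0.30    -0.05    -0.10     0.85]
Compute the cofactors C_ij = (−1)^(i+j)·(3×3 minor ij) of I−A; the adjugate is their transpose:
adj(I−A) = Cᵀ =
  [ 0.519500   0.069000   0.058500   0.075500]
  [ 0.037875   0.496500   0.108875   0.052875]
  [ 0.147000   0.059000   0.585000   0.124000]
  [ 0.202875   0.060500   0.095875   0.526875]
det(I−A) = Σ_j (I−A)_1j·C_1j = (0.85)(0.519500) + (-0.10)(0.037875) + (-0.05)(0.147000) + (-0.10)(0.202875) = 0.41015
(I − A)⁻¹ = adj(I−A) / det(I−A) ≈
  [   1.26661     0.16823     0.14263     0.18408]
  [   0.09234     1.21053     0.26545     0.12892]
  [   0.35841     0.14385     1.42631     0.30233]
  [   0.49464     0.14751     0.23376     1.28459]
The output multiplier for sector j is the column-j sum of the Leontief inverse (I − A)⁻¹ = adj(I−A) / det(I−A).
Column O of adj(I−A): (0.519500, 0.037875, 0.147000, 0.202875); det(I−A) = 0.41015.
m_O = (0.519500 + 0.037875 + 0.147000 + 0.202875) / 0.41015 = 0.90725 / 0.41015 ≈ 2.2120.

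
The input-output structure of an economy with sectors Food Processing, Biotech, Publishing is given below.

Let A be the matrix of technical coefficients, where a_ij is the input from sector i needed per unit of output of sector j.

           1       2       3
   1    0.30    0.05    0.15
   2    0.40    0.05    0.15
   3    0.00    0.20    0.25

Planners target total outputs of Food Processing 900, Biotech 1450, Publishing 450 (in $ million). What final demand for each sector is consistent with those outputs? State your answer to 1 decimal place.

I − A =
  [   0.70    -0.05    -0.15]
  [  -0.40     0.95    -0.15]
  [   0.00    -0.20     0.75]
d = (I − A) x:
  d_1 = (+0.70)·900 + (-0.05)·1450 + (-0.15)·450 = 490.0
  d_2 = (-0.40)·900 + (+0.95)·1450 + (-0.15)·450 = 950.0
  d_3 = (+0.00)·900 + (-0.20)·1450 + (+0.75)·450 = 47.5

d_1 = 490.0, d_2 = 950.0, d_3 = 47.5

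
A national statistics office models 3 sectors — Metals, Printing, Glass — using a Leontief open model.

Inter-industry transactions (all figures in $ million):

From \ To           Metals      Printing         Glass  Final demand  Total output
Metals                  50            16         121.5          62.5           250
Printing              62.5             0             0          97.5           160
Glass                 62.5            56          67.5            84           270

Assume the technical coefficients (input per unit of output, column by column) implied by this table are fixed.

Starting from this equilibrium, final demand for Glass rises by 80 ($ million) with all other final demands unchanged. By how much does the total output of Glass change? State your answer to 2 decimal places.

Δx_G = 144.40

Technical coefficients a_ij = z_ij / X_j:
  a_MM = 50/250 = 0.20, a_PM = 62.5/250 = 0.25, a_GM = 62.5/250 = 0.25
  a_MP = 16/160 = 0.10, a_PP = 0/160 = 0.00, a_GP = 56/160 = 0.35
  a_MG = 121.5/270 = 0.45, a_PG = 0/270 = 0.00, a_GG = 67.5/270 = 0.25
I − A =
  [   0.80    -0.10    -0.45]
  [  -0.25     1.00     0.00]
  [  -0.25    -0.35     0.75]
Cofactors of I−A, C_ij = (−1)^(i+j)·(minor ij) (rows/columns in the sector order above):
  C_11 = (1.00)(0.75) − (0.00)(-0.35) = 0.7500
  C_12 = −[(-0.25)(0.75) − (0.00)(-0.25)] = 0.1875
  C_13 = (-0.25)(-0.35) − (1.00)(-0.25) = 0.3375
  C_21 = −[(-0.10)(0.75) − (-0.45)(-0.35)] = 0.2325
  C_22 = (0.80)(0.75) − (-0.45)(-0.25) = 0.4875
  C_23 = −[(0.80)(-0.35) − (-0.10)(-0.25)] = 0.3050
  C_31 = (-0.10)(0.00) − (-0.45)(1.00) = 0.4500
  C_32 = −[(0.80)(0.00) − (-0.45)(-0.25)] = 0.1125
  C_33 = (0.80)(1.00) − (-0.10)(-0.25) = 0.7750
det(I−A) = Σ_j (I−A)_1j·C_1j = (0.80)(0.7500) + (-0.10)(0.1875) + (-0.45)(0.3375) = 0.429375
adj(I−A) = Cᵀ =
  [ 0.7500   0.2325   0.4500]
  [ 0.1875   0.4875   0.1125]
  [ 0.3375   0.3050   0.7750]
(I − A)⁻¹ = adj(I−A) / det(I−A) ≈
  [   1.7467     0.5415     1.0480]
  [   0.4367     1.1354     0.2620]
  [   0.7860     0.7103     1.8049]
Δx = (I − A)⁻¹ Δd with Δd having +80 in the Glass component and 0 elsewhere.
So Δx_G = L_GG · (+80), where L_GG = adj(I−A)_GG / det(I−A) = 0.7750 / 0.429375.
Δx_G = 0.7750 × (+80) / 0.429375 = 62.00 / 0.429375 ≈ 144.40.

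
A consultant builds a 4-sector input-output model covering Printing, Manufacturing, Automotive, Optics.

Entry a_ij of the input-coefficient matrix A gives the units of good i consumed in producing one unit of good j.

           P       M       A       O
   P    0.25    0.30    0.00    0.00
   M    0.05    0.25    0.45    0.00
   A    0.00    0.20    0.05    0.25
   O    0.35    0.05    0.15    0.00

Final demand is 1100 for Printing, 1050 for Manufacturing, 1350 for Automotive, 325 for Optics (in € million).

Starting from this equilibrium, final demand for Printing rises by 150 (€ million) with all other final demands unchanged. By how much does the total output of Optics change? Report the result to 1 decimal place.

Δx_O = 79.9

I − A =
  [   0.75    -0.30     0.00     0.00]
  [  -0.05     0.75    -0.45     0.00]
  [   0.00    -0.20     0.95    -0.25]
  [  -0.35    -0.05    -0.15     1.00]
Compute the cofactors C_ij = (−1)^(i+j)·(3×3 minor ij) of I−A; the adjugate is their transpose:
adj(I−A) = Cᵀ =
  [ 0.588750   0.273750   0.135000   0.033750]
  [ 0.085000   0.684375   0.337500   0.084375]
  [ 0.076250   0.185625   0.547500   0.136875]
  [ 0.221750   0.157875   0.146250   0.452625]
det(I−A) = Σ_j (I−A)_1j·C_1j = (0.75)(0.588750) + (-0.30)(0.085000) + (0.00)(0.076250) + (0.00)(0.221750) = 0.4160625
(I − A)⁻¹ = adj(I−A) / det(I−A) ≈
  [   1.4151     0.6580     0.3245     0.0811]
  [   0.2043     1.6449     0.8112     0.2028]
  [   0.1833     0.4461     1.3159     0.3290]
  [   0.5330     0.3795     0.3515     1.0879]
Δx = (I − A)⁻¹ Δd with Δd having +150 in the Printing component and 0 elsewhere.
So Δx_O = L_OP · (+150), where L_OP = adj(I−A)_OP / det(I−A) = 0.221750 / 0.4160625.
Δx_O = 0.221750 × (+150) / 0.4160625 = 33.2625 / 0.4160625 ≈ 79.9.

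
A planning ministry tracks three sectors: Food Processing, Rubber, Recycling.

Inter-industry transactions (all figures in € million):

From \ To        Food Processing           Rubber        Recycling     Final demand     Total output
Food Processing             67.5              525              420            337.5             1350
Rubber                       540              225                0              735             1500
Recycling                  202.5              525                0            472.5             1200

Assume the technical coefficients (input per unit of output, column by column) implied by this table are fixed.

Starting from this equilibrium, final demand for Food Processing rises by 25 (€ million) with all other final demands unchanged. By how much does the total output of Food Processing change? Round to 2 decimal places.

Technical coefficients a_ij = z_ij / X_j:
  a_11 = 67.5/1350 = 0.05, a_21 = 540/1350 = 0.40, a_31 = 202.5/1350 = 0.15
  a_12 = 525/1500 = 0.35, a_22 = 225/1500 = 0.15, a_32 = 525/1500 = 0.35
  a_13 = 420/1200 = 0.35, a_23 = 0/1200 = 0.00, a_33 = 0/1200 = 0.00
I − A =
  [   0.95    -0.35    -0.35]
  [  -0.40     0.85     0.00]
  [  -0.15    -0.35     1.00]
Cofactors of I−A, C_ij = (−1)^(i+j)·(minor ij) (rows/columns in the sector order above):
  C_11 = (0.85)(1.00) − (0.00)(-0.35) = 0.8500
  C_12 = −[(-0.40)(1.00) − (0.00)(-0.15)] = 0.4000
  C_13 = (-0.40)(-0.35) − (0.85)(-0.15) = 0.2675
  C_21 = −[(-0.35)(1.00) − (-0.35)(-0.35)] = 0.4725
  C_22 = (0.95)(1.00) − (-0.35)(-0.15) = 0.8975
  C_23 = −[(0.95)(-0.35) − (-0.35)(-0.15)] = 0.3850
  C_31 = (-0.35)(0.00) − (-0.35)(0.85) = 0.2975
  C_32 = −[(0.95)(0.00) − (-0.35)(-0.40)] = 0.1400
  C_33 = (0.95)(0.85) − (-0.35)(-0.40) = 0.6675
det(I−A) = Σ_j (I−A)_1j·C_1j = (0.95)(0.8500) + (-0.35)(0.4000) + (-0.35)(0.2675) = 0.573875
adj(I−A) = Cᵀ =
  [ 0.8500   0.4725   0.2975]
  [ 0.4000   0.8975   0.1400]
  [ 0.2675   0.3850   0.6675]
(I − A)⁻¹ = adj(I−A) / det(I−A) ≈
  [   1.4812     0.8234     0.5184]
  [   0.6970     1.5639     0.2440]
  [   0.4661     0.6709     1.1631]
Δx = (I − A)⁻¹ Δd with Δd having +25 in the Food Processing component and 0 elsewhere.
So Δx_1 = L_11 · (+25), where L_11 = adj(I−A)_11 / det(I−A) = 0.8500 / 0.573875.
Δx_1 = 0.8500 × (+25) / 0.573875 = 21.25 / 0.573875 ≈ 37.03.

Δx_1 = 37.03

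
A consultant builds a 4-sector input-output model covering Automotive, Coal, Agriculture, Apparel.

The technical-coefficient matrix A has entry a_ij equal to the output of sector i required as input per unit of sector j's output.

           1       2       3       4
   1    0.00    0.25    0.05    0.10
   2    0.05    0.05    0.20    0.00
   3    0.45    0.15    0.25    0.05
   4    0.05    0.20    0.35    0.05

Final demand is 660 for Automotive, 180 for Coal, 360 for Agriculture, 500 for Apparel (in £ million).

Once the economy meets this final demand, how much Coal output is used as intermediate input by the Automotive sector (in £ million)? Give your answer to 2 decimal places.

I − A =
  [   1.00    -0.25    -0.05    -0.10]
  [  -0.05     0.95    -0.20     0.00]
  [  -0.45    -0.15     0.75    -0.05]
  [  -0.05    -0.20    -0.35     0.95]
Compute the cofactors C_ij = (−1)^(i+j)·(3×3 minor ij) of I−A; the adjugate is their transpose:
adj(I−A) = Cᵀ =
  [ 0.629750   0.201625   0.129875   0.073125]
  [ 0.120750   0.654000   0.193125   0.022875]
  [ 0.416125   0.268250   0.884875   0.090375]
  [ 0.211875   0.247125   0.373500   0.628875]
det(I−A) = Σ_j (I−A)_1j·C_1j = (1.00)(0.629750) + (-0.25)(0.120750) + (-0.05)(0.416125) + (-0.10)(0.211875) = 0.55756875
(I − A)⁻¹ = adj(I−A) / det(I−A) ≈
  [   1.1295     0.3616     0.2329     0.1311]
  [   0.2166     1.1729     0.3464     0.0410]
  [   0.7463     0.4811     1.5870     0.1621]
  [   0.3800     0.4432     0.6699     1.1279]
First solve x = (I − A)⁻¹ d = adj(I−A)·d / det(I−A); in particular x_1 = (0.629750·660 + 0.201625·180 + 0.129875·360 + 0.073125·500) / 0.55756875 = 535.245 / 0.55756875 ≈ 959.9623.
Intermediate flow from 2 to 1: z_21 = a_21 · x_1 = 0.05 × 535.245 / 0.55756875 = 26.76225 / 0.55756875 ≈ 48.00.

z_21 = 48.00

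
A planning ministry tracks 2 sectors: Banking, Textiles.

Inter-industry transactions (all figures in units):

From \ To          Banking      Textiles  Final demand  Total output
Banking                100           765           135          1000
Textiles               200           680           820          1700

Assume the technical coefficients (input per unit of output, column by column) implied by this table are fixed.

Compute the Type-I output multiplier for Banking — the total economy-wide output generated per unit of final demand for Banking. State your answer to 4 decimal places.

Technical coefficients a_ij = z_ij / X_j:
  a_BB = 100/1000 = 0.10, a_TB = 200/1000 = 0.20
  a_BT = 765/1700 = 0.45, a_TT = 680/1700 = 0.40
I − A =
  [   0.90    -0.45]
  [  -0.20     0.60]
det(I−A) = (0.90)(0.60) − (-0.45)(-0.20) = 0.4500
adj(I−A) = [[0.60, 0.45], [0.20, 0.90]]
(I − A)⁻¹ = adj(I−A) / det(I−A) ≈
  [   1.33333     1.00000]
  [   0.44444     2.00000]
The output multiplier for sector j is the column-j sum of the Leontief inverse (I − A)⁻¹ = adj(I−A) / det(I−A).
Column B of adj(I−A): (0.60, 0.20); det(I−A) = 0.4500.
m_B = (0.60 + 0.20) / 0.4500 = 0.80 / 0.4500 ≈ 1.7778.

m_B = 1.7778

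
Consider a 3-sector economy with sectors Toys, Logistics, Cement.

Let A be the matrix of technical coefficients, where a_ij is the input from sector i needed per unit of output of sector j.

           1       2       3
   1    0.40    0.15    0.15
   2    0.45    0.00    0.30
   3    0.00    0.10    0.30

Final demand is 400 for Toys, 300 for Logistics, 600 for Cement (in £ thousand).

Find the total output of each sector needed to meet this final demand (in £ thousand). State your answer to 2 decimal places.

I − A =
  [   0.60    -0.15    -0.15]
  [  -0.45     1.00    -0.30]
  [   0.00    -0.10     0.70]
Cofactors of I−A, C_ij = (−1)^(i+j)·(minor ij) (rows/columns in the sector order above):
  C_11 = (1.00)(0.70) − (-0.30)(-0.10) = 0.6700
  C_12 = −[(-0.45)(0.70) − (-0.30)(0.00)] = 0.3150
  C_13 = (-0.45)(-0.10) − (1.00)(0.00) = 0.0450
  C_21 = −[(-0.15)(0.70) − (-0.15)(-0.10)] = 0.1200
  C_22 = (0.60)(0.70) − (-0.15)(0.00) = 0.4200
  C_23 = −[(0.60)(-0.10) − (-0.15)(0.00)] = 0.0600
  C_31 = (-0.15)(-0.30) − (-0.15)(1.00) = 0.1950
  C_32 = −[(0.60)(-0.30) − (-0.15)(-0.45)] = 0.2475
  C_33 = (0.60)(1.00) − (-0.15)(-0.45) = 0.5325
det(I−A) = Σ_j (I−A)_1j·C_1j = (0.60)(0.6700) + (-0.15)(0.3150) + (-0.15)(0.0450) = 0.3480
adj(I−A) = Cᵀ =
  [ 0.6700   0.1200   0.1950]
  [ 0.3150   0.4200   0.2475]
  [ 0.0450   0.0600   0.5325]
(I − A)⁻¹ = adj(I−A) / det(I−A) ≈
  [   1.9253     0.3448     0.5603]
  [   0.9052     1.2069     0.7112]
  [   0.1293     0.1724     1.5302]
x = (I − A)⁻¹ d = adj(I−A)·d / det(I−A), with det(I−A) = 0.3480:
  x_1 = (0.6700·400 + 0.1200·300 + 0.1950·600) / 0.3480 = 421.00 / 0.3480 ≈ 1209.77
  x_2 = (0.3150·400 + 0.4200·300 + 0.2475·600) / 0.3480 = 400.50 / 0.3480 ≈ 1150.86
  x_3 = (0.0450·400 + 0.0600·300 + 0.5325·600) / 0.3480 = 355.50 / 0.3480 ≈ 1021.55

x_1 = 1209.77, x_2 = 1150.86, x_3 = 1021.55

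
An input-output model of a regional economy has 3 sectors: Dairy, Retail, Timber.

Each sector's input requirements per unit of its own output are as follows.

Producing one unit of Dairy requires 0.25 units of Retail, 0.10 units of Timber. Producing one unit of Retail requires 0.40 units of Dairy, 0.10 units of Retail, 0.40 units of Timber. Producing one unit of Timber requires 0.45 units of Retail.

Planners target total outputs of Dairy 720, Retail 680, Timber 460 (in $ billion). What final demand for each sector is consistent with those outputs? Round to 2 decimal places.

I − A =
  [   1.00    -0.40     0.00]
  [  -0.25     0.90    -0.45]
  [  -0.10    -0.40     1.00]
d = (I − A) x:
  d_D = (+1.00)·720 + (-0.40)·680 + (+0.00)·460 = 448.00
  d_R = (-0.25)·720 + (+0.90)·680 + (-0.45)·460 = 225.00
  d_T = (-0.10)·720 + (-0.40)·680 + (+1.00)·460 = 116.00

d_D = 448.00, d_R = 225.00, d_T = 116.00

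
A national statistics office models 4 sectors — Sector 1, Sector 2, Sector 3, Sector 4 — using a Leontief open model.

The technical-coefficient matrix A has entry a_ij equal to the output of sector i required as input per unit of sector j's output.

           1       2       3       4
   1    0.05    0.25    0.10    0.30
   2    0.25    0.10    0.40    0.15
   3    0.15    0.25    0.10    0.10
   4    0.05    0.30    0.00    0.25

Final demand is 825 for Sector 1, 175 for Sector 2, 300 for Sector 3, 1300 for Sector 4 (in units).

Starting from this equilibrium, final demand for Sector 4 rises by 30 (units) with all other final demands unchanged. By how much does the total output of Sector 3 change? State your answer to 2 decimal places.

I − A =
  [   0.95    -0.25    -0.10    -0.30]
  [  -0.25     0.90    -0.40    -0.15]
  [  -0.15    -0.25     0.90    -0.10]
  [  -0.05    -0.30     0.00     0.75]
Compute the cofactors C_ij = (−1)^(i+j)·(3×3 minor ij) of I−A; the adjugate is their transpose:
adj(I−A) = Cᵀ =
  [ 0.48000   0.27150   0.17400   0.26950]
  [ 0.22250   0.61600   0.29850   0.25200]
  [ 0.15525   0.24575   0.51375   0.17975]
  [ 0.12100   0.26450   0.13100   0.58350]
det(I−A) = Σ_j (I−A)_1j·C_1j = (0.95)(0.48000) + (-0.25)(0.22250) + (-0.10)(0.15525) + (-0.30)(0.12100) = 0.34855
(I − A)⁻¹ = adj(I−A) / det(I−A) ≈
  [   1.3771     0.7789     0.4992     0.7732]
  [   0.6384     1.7673     0.8564     0.7230]
  [   0.4454     0.7051     1.4740     0.5157]
  [   0.3472     0.7589     0.3758     1.6741]
Δx = (I − A)⁻¹ Δd with Δd having +30 in the Sector 4 component and 0 elsewhere.
So Δx_3 = L_34 · (+30), where L_34 = adj(I−A)_34 / det(I−A) = 0.17975 / 0.34855.
Δx_3 = 0.17975 × (+30) / 0.34855 = 5.3925 / 0.34855 ≈ 15.47.

Δx_3 = 15.47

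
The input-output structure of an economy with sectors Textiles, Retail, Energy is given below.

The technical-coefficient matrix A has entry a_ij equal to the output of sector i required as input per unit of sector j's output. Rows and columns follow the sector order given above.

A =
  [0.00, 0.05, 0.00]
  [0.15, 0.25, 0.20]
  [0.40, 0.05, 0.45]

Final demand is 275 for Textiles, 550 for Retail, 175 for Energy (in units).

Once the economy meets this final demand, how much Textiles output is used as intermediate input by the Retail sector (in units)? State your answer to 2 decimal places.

I − A =
  [   1.00    -0.05     0.00]
  [  -0.15     0.75    -0.20]
  [  -0.40    -0.05     0.55]
Cofactors of I−A, C_ij = (−1)^(i+j)·(minor ij) (rows/columns in the sector order above):
  C_11 = (0.75)(0.55) − (-0.20)(-0.05) = 0.4025
  C_12 = −[(-0.15)(0.55) − (-0.20)(-0.40)] = 0.1625
  C_13 = (-0.15)(-0.05) − (0.75)(-0.40) = 0.3075
  C_21 = −[(-0.05)(0.55) − (0.00)(-0.05)] = 0.0275
  C_22 = (1.00)(0.55) − (0.00)(-0.40) = 0.5500
  C_23 = −[(1.00)(-0.05) − (-0.05)(-0.40)] = 0.0700
  C_31 = (-0.05)(-0.20) − (0.00)(0.75) = 0.0100
  C_32 = −[(1.00)(-0.20) − (0.00)(-0.15)] = 0.2000
  C_33 = (1.00)(0.75) − (-0.05)(-0.15) = 0.7425
det(I−A) = Σ_j (I−A)_1j·C_1j = (1.00)(0.4025) + (-0.05)(0.1625) + (0.00)(0.3075) = 0.394375
adj(I−A) = Cᵀ =
  [ 0.4025   0.0275   0.0100]
  [ 0.1625   0.5500   0.2000]
  [ 0.3075   0.0700   0.7425]
(I − A)⁻¹ = adj(I−A) / det(I−A) ≈
  [   1.0206     0.0697     0.0254]
  [   0.4120     1.3946     0.5071]
  [   0.7797     0.1775     1.8827]
First solve x = (I − A)⁻¹ d = adj(I−A)·d / det(I−A); in particular x_2 = (0.1625·275 + 0.5500·550 + 0.2000·175) / 0.394375 = 382.1875 / 0.394375 ≈ 969.0967.
Intermediate flow from 1 to 2: z_12 = a_12 · x_2 = 0.05 × 382.1875 / 0.394375 = 19.109375 / 0.394375 ≈ 48.45.

z_12 = 48.45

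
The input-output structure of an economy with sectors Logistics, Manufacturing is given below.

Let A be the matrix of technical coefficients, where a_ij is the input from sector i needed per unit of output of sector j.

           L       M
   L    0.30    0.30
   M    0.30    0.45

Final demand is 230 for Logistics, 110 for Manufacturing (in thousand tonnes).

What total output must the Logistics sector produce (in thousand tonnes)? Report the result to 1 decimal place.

I − A =
  [   0.70    -0.30]
  [  -0.30     0.55]
det(I−A) = (0.70)(0.55) − (-0.30)(-0.30) = 0.2950
adj(I−A) = [[0.55, 0.30], [0.30, 0.70]]
(I − A)⁻¹ = adj(I−A) / det(I−A) ≈
  [   1.8644     1.0169]
  [   1.0169     2.3729]
x = (I − A)⁻¹ d = adj(I−A)·d / det(I−A), with det(I−A) = 0.2950:
  x_L = (0.55·230 + 0.30·110) / 0.2950 = 159.50 / 0.2950 ≈ 540.7
  x_M = (0.30·230 + 0.70·110) / 0.2950 = 146.00 / 0.2950 ≈ 494.9

x_L = 540.7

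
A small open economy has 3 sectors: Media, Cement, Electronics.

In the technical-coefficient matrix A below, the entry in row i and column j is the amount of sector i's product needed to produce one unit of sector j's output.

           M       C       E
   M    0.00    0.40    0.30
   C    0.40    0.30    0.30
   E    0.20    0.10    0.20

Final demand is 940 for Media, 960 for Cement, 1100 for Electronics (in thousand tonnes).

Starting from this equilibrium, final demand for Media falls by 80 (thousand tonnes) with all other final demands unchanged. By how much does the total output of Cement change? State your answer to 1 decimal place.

I − A =
  [   1.00    -0.40    -0.30]
  [  -0.40     0.70    -0.30]
  [  -0.20    -0.10     0.80]
Cofactors of I−A, C_ij = (−1)^(i+j)·(minor ij) (rows/columns in the sector order above):
  C_11 = (0.70)(0.80) − (-0.30)(-0.10) = 0.5300
  C_12 = −[(-0.40)(0.80) − (-0.30)(-0.20)] = 0.3800
  C_13 = (-0.40)(-0.10) − (0.70)(-0.20) = 0.1800
  C_21 = −[(-0.40)(0.80) − (-0.30)(-0.10)] = 0.3500
  C_22 = (1.00)(0.80) − (-0.30)(-0.20) = 0.7400
  C_23 = −[(1.00)(-0.10) − (-0.40)(-0.20)] = 0.1800
  C_31 = (-0.40)(-0.30) − (-0.30)(0.70) = 0.3300
  C_32 = −[(1.00)(-0.30) − (-0.30)(-0.40)] = 0.4200
  C_33 = (1.00)(0.70) − (-0.40)(-0.40) = 0.5400
det(I−A) = Σ_j (I−A)_1j·C_1j = (1.00)(0.5300) + (-0.40)(0.3800) + (-0.30)(0.1800) = 0.3240
adj(I−A) = Cᵀ =
  [ 0.5300   0.3500   0.3300]
  [ 0.3800   0.7400   0.4200]
  [ 0.1800   0.1800   0.5400]
(I − A)⁻¹ = adj(I−A) / det(I−A) ≈
  [   1.6358     1.0802     1.0185]
  [   1.1728     2.2840     1.2963]
  [   0.5556     0.5556     1.6667]
Δx = (I − A)⁻¹ Δd with Δd having -80 in the Media component and 0 elsewhere.
So Δx_C = L_CM · (-80), where L_CM = adj(I−A)_CM / det(I−A) = 0.3800 / 0.3240.
Δx_C = 0.3800 × (-80) / 0.3240 = -30.40 / 0.3240 ≈ -93.8.

Δx_C = -93.8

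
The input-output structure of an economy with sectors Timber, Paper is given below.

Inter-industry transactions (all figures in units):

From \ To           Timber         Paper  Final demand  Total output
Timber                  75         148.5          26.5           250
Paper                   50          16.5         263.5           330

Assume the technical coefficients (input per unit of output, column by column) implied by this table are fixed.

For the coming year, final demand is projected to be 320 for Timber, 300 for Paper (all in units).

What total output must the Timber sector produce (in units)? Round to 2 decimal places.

Technical coefficients a_ij = z_ij / X_j:
  a_11 = 75/250 = 0.30, a_21 = 50/250 = 0.20
  a_12 = 148.5/330 = 0.45, a_22 = 16.5/330 = 0.05
I − A =
  [   0.70    -0.45]
  [  -0.20     0.95]
det(I−A) = (0.70)(0.95) − (-0.45)(-0.20) = 0.5750
adj(I−A) = [[0.95, 0.45], [0.20, 0.70]]
(I − A)⁻¹ = adj(I−A) / det(I−A) ≈
  [   1.6522     0.7826]
  [   0.3478     1.2174]
x = (I − A)⁻¹ d = adj(I−A)·d / det(I−A), with det(I−A) = 0.5750:
  x_1 = (0.95·320 + 0.45·300) / 0.5750 = 439.00 / 0.5750 ≈ 763.48
  x_2 = (0.20·320 + 0.70·300) / 0.5750 = 274.00 / 0.5750 ≈ 476.52

x_1 = 763.48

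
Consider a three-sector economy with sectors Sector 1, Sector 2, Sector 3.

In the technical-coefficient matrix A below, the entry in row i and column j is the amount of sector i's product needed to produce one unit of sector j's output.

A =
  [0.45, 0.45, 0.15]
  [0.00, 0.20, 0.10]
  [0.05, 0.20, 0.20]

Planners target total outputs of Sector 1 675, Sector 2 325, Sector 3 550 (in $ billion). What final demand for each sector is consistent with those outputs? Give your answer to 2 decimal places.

I − A =
  [   0.55    -0.45    -0.15]
  [   0.00     0.80    -0.10]
  [  -0.05    -0.20     0.80]
d = (I − A) x:
  d_1 = (+0.55)·675 + (-0.45)·325 + (-0.15)·550 = 142.50
  d_2 = (+0.00)·675 + (+0.80)·325 + (-0.10)·550 = 205.00
  d_3 = (-0.05)·675 + (-0.20)·325 + (+0.80)·550 = 341.25

d_1 = 142.50, d_2 = 205.00, d_3 = 341.25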